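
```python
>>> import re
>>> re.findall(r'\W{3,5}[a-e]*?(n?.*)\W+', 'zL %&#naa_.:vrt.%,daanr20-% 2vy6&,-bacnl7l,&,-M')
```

['naa_.:vrt.%,daanr20-% 2vy6&,-bacnl7l,&,']

Because there's exactly one group, `findall` drops the full match and keeps group 1 from the one hit.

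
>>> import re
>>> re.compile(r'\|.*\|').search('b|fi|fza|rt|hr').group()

'|fi|fza|rt|'

The match spans [1:12] → '|fi|fza|rt|'.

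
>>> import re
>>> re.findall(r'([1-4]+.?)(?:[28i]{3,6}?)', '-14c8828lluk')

The pattern matches one or more of a character in [1-4], then optionally any character (captured); then 3 to 6 of one of [28i] (lazy) (non-capturing group).
Scanning left to right: at [1:7] match '14c882', group 1 = '14c'.
With a single group, `findall` returns only what that group captured — 1 item.

['14c']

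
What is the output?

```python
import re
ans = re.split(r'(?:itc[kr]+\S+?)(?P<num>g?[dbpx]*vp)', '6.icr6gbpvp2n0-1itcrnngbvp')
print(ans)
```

['6.icr6gbpvp2n0-1', 'gbvp', '']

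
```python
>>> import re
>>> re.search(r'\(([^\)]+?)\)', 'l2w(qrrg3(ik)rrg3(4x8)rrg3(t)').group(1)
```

'qrrg3(ik'

Unlike `match`, `search` isn't anchored — it looks for the pattern anywhere in the string.
The match spans [3:13] → '(qrrg3(ik)'.
Captured: group 1 = 'qrrg3(ik'.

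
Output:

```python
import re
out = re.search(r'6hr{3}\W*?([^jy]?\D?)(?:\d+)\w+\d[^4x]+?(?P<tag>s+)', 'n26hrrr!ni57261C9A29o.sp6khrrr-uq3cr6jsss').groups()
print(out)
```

('ni', 's')

The pattern matches the literal '6h', then exactly 3 of a literal 'r'; then zero or more of a non-word character (lazy); then optionally any character except [jy], then optionally a non-digit (captured); then one or more of a digit (non-capturing group); then one or more of a word character, then a digit, then one or more of any character except [4x] (lazy); then one or more of a literal 's' (captured as 'tag').
With the lazy modifier that quantifier settles for the fewest repetitions that let the rest of the pattern succeed (the atoms after it are unaffected and can still be greedy).
`re.search` scans for the first position where the pattern succeeds.
The match spans [2:23] → '6hrrr!ni57261C9A29o.s'.
Captured: group 1 = 'ni', group 2 = 's'.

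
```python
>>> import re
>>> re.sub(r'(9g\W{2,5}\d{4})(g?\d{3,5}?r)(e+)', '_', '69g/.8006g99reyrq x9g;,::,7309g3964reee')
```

'69g/.8006g99reyrq x_'

Pattern: the literal '9g', then 2 to 5 of a non-word character, then exactly 4 of a digit (captured); then optionally the literal 'g', then 3 to 5 of a digit (lazy), then the literal 'r' (captured); then one or more of a literal 'e' (captured).
Matches: at [19:39] → '9g;,::,7309g3964reee'.
Every occurrence is swapped for '_'.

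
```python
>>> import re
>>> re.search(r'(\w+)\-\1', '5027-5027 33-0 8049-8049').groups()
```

After group 1 captures some text, `\1` only succeeds where that same text appears again.
`search` walks the string left to right and returns the first match it finds.
The match spans [0:9] → '5027-5027'.
Captured: group 1 = '5027'.

('5027',)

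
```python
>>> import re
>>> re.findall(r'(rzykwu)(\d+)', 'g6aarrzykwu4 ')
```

Pattern: the literal 'rzy', then the literal 'kwu' (captured); then one or more of a digit (captured).
2 groups means the one result is a tuple of 2 captured strings — 1 here.

[('rzykwu', '4')]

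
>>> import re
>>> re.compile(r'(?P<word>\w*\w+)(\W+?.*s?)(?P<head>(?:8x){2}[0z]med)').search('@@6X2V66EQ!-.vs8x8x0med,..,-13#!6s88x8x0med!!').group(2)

'!-.vs8x8x0med,..,-13#!6s8'

Pattern: zero or more of a word character, then one or more of a word character (captured as 'word'); then one or more of a non-word character (lazy), then zero or more of any character, then optionally the literal 's' (captured); then the literal '8x' repeated 2 times, then one of [0z], then the literal 'med' (captured as 'head').
`search` walks the string left to right and returns the first match it finds.
The match spans [2:43] → '6X2V66EQ!-.vs8x8x0med,..,-13#!6s88x8x0med'.
Captured: group 1 = '6X2V66EQ', group 2 = '!-.vs8x8x0med,..,-13#!6s8', group 3 = '8x8x0med'.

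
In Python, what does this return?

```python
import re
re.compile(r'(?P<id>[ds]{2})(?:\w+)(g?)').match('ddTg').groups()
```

Pattern: exactly 2 of one of [ds] (captured as 'id'); then one or more of a word character (non-capturing group); then optionally a literal 'g' (captured).
With `match`, the pattern is implicitly anchored at the beginning.
The match spans [0:4] → 'ddTg'.
Captured: group 1 = 'dd', group 2 = ''.

('dd', '')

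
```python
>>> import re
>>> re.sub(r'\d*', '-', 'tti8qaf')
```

'-t-t-i--q-a-f-'

The pattern matches zero or more of a digit.
Matches: at [0:0] → ''; at [1:1] → ''; at [2:2] → ''; at [3:4] → '8'; at [4:4] → ''; ….
Every occurrence is swapped for '-'.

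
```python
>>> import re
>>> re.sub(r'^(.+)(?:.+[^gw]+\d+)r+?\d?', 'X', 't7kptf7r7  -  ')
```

Pattern: anchored at the start of the string; then one or more of any character (captured); then one or more of any character, then one or more of any character except [gw], then one or more of a digit (non-capturing group); then one or more of a literal 'r' (lazy), then optionally a digit.
Matches: at [0:9] → 't7kptf7r7'.
Every occurrence is swapped for 'X'.

'X  -  '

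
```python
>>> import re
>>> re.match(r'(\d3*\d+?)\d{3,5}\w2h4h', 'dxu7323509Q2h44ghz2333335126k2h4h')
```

None

`re.match` only tries the pattern at the start of the string.
Here position 0 doesn't satisfy it, so the call returns None.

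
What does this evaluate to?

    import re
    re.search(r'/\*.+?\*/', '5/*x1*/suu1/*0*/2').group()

'/*x1*/'

Lazy quantifiers expand one character at a time until the remainder of the pattern can match.
The match spans [1:7] → '/*x1*/'.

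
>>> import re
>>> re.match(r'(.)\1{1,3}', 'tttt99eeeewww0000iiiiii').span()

With `match`, the pattern is implicitly anchored at the beginning.
The match spans [0:4] → 'tttt'.

(0, 4)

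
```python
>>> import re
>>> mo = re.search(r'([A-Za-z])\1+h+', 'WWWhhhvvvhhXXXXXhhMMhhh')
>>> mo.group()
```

'WWWhhh'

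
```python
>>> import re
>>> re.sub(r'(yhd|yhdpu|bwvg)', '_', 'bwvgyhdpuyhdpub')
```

'__pu_pub'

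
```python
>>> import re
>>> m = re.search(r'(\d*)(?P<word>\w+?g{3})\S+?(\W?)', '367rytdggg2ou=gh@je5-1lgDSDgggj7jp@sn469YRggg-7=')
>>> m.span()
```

(0, 11)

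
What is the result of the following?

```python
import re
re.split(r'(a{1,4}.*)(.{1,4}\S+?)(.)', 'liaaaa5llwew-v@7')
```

['li', 'aaaa5llwew-', 'v@', '7', '']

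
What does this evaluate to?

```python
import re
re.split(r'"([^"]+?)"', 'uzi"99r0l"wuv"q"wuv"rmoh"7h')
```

Matches to split on: at [3:10] → '"99r0l"'; at [13:16] → '"q"'; at [19:25] → '"rmoh"'.
The group in the pattern means `split` returns the separators' captures alongside the pieces.

['uzi', '99r0l', 'wuv', 'q', 'wuv', 'rmoh', '7h']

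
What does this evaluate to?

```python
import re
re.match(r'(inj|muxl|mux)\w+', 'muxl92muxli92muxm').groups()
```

The regex engine tests alternatives in the order written; an earlier branch that matches wins even if a later one would match more.
`re.match` only tries the pattern at the start of the string.
The match spans [0:17] → 'muxl92muxli92muxm'.
Captured: group 1 = 'muxl'.

('muxl',)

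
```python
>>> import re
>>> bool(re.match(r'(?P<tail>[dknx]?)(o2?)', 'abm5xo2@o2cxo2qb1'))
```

The pattern matches optionally one of [dknx] (captured as 'tail'); then a literal 'o', then optionally the literal '2' (captured).
`re.match` won't scan ahead — the pattern has to work from the very first character.
Here the pattern fails at index 0, so the call returns None, and `bool(None)` is False.

False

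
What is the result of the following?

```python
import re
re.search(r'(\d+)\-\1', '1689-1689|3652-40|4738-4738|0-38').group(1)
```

'1689'

The match spans [0:9] → '1689-1689'.
Captured: group 1 = '1689'.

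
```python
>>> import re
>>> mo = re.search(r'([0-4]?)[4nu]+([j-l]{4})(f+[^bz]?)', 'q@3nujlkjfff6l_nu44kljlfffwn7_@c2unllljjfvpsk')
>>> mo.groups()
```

('3', 'jlkj', 'fff6')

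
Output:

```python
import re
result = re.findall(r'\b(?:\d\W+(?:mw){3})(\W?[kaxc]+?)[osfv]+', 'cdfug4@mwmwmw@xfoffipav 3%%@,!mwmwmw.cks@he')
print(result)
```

['.ck']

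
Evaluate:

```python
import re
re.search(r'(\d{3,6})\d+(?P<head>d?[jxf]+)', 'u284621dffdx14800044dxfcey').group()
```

'284621dff'

This matches 3 to 6 of a digit (captured); then one or more of a digit; then optionally the literal 'd', then one or more of one of [jxf] (captured as 'head').
Unlike `match`, `search` isn't anchored — it looks for the pattern anywhere in the string.
The match spans [1:10] → '284621dff'.
Captured: group 1 = '28462', group 2 = 'dff'.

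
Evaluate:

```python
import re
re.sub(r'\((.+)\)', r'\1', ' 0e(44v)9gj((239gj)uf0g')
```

' 0e44v)9gj((239gjuf0g'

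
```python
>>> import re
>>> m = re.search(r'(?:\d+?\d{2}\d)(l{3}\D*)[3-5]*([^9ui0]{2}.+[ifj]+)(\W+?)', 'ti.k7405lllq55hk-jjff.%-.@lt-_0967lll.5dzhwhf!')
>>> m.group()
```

'7405lllq55hk-jjff.%-.@lt-_0967lll.5dzhwhf!'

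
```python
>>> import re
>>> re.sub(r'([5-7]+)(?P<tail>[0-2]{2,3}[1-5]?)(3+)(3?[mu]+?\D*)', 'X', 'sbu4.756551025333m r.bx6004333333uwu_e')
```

Pattern: one or more of a character in [5-7] (captured); then 2 to 3 of a character in [0-2], then optionally a character in [1-5] (captured as 'tail'); then one or more of a literal '3' (captured); then optionally a literal '3', then one or more of one of [mu] (lazy), then zero or more of a non-digit (captured).
Matches: at [5:23] → '756551025333m r.bx'; at [23:38] → '6004333333uwu_e'.
`sub` substitutes 'X' at each match site.

'sbu4.XX'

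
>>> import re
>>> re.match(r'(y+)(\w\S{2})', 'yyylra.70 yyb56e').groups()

('yyy', 'lra')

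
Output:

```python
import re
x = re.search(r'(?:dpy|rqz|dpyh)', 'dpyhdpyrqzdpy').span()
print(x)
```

(0, 3)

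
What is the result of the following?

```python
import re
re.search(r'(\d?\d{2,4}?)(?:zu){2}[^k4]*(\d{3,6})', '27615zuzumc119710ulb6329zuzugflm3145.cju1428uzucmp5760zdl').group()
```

'27615zuzumc119710ulb6329zuzugflm3145'

Pattern: optionally a digit, then 2 to 4 of a digit (lazy) (captured); then the literal 'zu' repeated 2 times, then zero or more of any character except [k4]; then 3 to 6 of a digit (captured).
`re.search` scans for the first position where the pattern succeeds.
The match spans [0:36] → '27615zuzumc119710ulb6329zuzugflm3145'.
Captured: group 1 = '27615', group 2 = '145'.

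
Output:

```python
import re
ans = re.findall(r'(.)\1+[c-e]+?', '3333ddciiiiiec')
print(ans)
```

['3', 'i']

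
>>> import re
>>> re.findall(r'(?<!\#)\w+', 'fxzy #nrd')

['fxzy', 'rd']

The negative lookaround is zero-width — it rules out positions where the adjacent text would match, without consuming anything.
Matches: at [0:4] → 'fxzy'; at [7:9] → 'rd'.
No capturing groups, so `findall` returns the 2 full match strings.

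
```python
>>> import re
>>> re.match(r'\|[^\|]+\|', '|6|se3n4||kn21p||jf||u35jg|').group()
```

'|6|'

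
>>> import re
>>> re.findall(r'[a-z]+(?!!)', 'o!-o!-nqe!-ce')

['nq', 'ce']

`(?!…)`/`(?<!…)` only lets a position through if the neighbouring text does NOT match; no characters are consumed.
No capturing groups, so `findall` returns the 2 full match strings.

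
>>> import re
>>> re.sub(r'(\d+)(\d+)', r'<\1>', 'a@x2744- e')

Each match is replaced using the text its own group 1 captured.

'a@x<274>- e'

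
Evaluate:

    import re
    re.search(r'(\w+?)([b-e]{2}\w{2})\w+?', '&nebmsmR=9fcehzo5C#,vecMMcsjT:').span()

(1, 7)

A `+?`/`*?`/`{m,n}?` starts at its minimum and grows only as far as needed for what follows to match.
The match spans [1:7] → 'nebmsm'.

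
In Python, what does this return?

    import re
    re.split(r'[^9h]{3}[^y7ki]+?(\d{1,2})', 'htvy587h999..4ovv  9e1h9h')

The pattern matches exactly 3 of any character except [9h], then one or more of any character except [y7ki] (lazy); then 1 to 2 of a digit (captured).
A non-greedy quantifier consumes as few characters as it can — just enough that the remainder of the pattern still matches from where it stops; whatever follows it matches normally.
Matches to split on: at [1:7] → 'tvy587'; at [11:20] → '..4ovv  9'.
Because the pattern has a capturing group, `split` also inserts each captured text between the pieces.

['h', '87', 'h999', '9', 'e1h9h']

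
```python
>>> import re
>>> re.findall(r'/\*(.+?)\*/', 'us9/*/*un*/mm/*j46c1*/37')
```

['/*un', 'j46c1']

Because the quantifier is non-greedy, it stops expanding at the earliest point where the rest of the pattern can succeed.
`findall` collects group 1 from each match (2 total).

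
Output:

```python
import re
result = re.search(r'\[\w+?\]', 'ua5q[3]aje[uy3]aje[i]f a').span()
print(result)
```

The match spans [4:7] → '[3]'.

(4, 7)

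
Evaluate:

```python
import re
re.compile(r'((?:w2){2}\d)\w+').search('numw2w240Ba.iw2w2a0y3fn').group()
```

This matches the literal 'w2' repeated 2 times, then a digit (captured); then one or more of a word character.
The match spans [3:11] → 'w2w240Ba'.

'w2w240Ba'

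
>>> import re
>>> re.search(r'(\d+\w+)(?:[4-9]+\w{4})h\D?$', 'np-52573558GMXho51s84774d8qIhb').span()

(3, 30)

The match spans [3:30] → '52573558GMXho51s84774d8qIhb'.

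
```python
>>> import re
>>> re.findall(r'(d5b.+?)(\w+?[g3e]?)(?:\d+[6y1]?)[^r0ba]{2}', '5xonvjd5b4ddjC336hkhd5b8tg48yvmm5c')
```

Pattern: the literal 'd5b', then one or more of any character (lazy) (captured); then one or more of a word character (lazy), then optionally one of [g3e] (captured); then one or more of a digit, then optionally one of [6y1] (non-capturing group); then exactly 2 of any character except [r0ba].
With the lazy modifier that quantifier settles for the fewest repetitions that let the rest of the pattern succeed (the atoms after it are unaffected and can still be greedy).
Matches: at [6:19] match 'd5b4ddjC336hk', groups = ('d5b4', 'ddjC3'); at [20:31] match 'd5b8tg48yvm', groups = ('d5b8', 'tg').
2 groups means each result is a tuple of 2 captured strings — 2 here.

[('d5b4', 'ddjC3'), ('d5b8', 'tg')]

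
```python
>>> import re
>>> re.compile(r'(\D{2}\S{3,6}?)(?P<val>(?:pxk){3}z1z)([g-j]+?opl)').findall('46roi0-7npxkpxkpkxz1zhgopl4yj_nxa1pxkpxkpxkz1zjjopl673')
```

Pattern: exactly 2 of a non-digit, then 3 to 6 of a non-whitespace character (lazy) (captured); then the literal 'pxk' repeated 3 times, then the literal 'z1z' (captured as 'val'); then one or more of a character in [g-j] (lazy), then the literal 'opl' (captured).
Matches: at [27:51] match 'yj_nxa1pxkpxkpxkz1zjjopl', groups = ('yj_nxa1', 'pxkpxkpxkz1z', 'jjopl').
With 3 capturing groups, `findall` returns a 3-tuple per match.

[('yj_nxa1', 'pxkpxkpxkz1z', 'jjopl')]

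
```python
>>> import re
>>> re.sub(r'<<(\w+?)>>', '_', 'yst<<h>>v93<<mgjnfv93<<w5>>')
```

`sub` substitutes '_' at each match site.

'yst_v93<<mgjnfv93_'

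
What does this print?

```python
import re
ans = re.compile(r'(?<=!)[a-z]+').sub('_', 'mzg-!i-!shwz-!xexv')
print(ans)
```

Lookahead/lookbehind check context without consuming it, so the matched span excludes the asserted characters.
Matches: at [5:6] → 'i'; at [8:12] → 'shwz'; at [14:18] → 'xexv'.
`sub` substitutes '_' at each match site.

mzg-!_-!_-!_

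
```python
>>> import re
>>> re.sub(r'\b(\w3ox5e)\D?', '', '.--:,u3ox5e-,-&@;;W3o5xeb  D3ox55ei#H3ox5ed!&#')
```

'.--:,,-&@;;W3o5xeb  D3ox55ei#!&#'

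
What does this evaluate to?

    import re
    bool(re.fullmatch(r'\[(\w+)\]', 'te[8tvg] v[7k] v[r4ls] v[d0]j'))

For `fullmatch`, every character of the input must be accounted for by the pattern.
Here there's no way to consume every character, so the call returns None, and `bool(None)` is False.

False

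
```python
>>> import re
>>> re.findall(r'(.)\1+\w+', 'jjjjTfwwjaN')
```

['j']

After group 1 captures some text, `\1` only succeeds where that same text appears again.
Walking the string: at [0:11] match 'jjjjTfwwjaN', group 1 = 'j'.
Because there's exactly one group, `findall` drops the full match and keeps group 1 from the one hit.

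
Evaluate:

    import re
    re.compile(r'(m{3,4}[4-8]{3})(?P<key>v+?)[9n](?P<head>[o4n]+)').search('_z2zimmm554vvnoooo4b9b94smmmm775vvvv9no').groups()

The match spans [5:19] → 'mmm554vvnoooo4'.
Captured: group 1 = 'mmm554', group 2 = 'vv', group 3 = 'oooo4'.

('mmm554', 'vv', 'oooo4')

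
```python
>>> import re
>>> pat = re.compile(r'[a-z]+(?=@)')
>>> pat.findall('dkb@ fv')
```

The positive lookaround only admits positions where the adjacent text matches; those characters stay outside the span.
Matches: at [0:3] → 'dkb'.
Since nothing is captured, `findall` lists the 1 matched substring directly.

['dkb']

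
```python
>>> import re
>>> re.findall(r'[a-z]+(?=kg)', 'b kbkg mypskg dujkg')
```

The lookaround is zero-width — it requires the adjacent text to match without consuming it, so the asserted text isn't part of the match.
With no groups in the pattern, `findall` gives back each whole match — 3 here.

['kb', 'myps', 'duj']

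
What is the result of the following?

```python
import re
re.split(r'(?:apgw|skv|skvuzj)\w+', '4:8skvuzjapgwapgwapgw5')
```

['4:8', '']

Matches to split on: at [3:22] → 'skvuzjapgwapgwapgw5'.
Splitting on the pattern gives 2 pieces.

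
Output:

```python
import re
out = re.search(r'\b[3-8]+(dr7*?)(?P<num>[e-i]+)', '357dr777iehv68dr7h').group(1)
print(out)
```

The match spans [0:11] → '357dr777ieh'.
Captured: group 1 = 'dr777', group 2 = 'ieh'.

dr777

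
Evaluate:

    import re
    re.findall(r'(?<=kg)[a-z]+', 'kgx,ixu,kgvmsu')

['x', 'vmsu']

Lookahead/lookbehind check context without consuming it, so the matched span excludes the asserted characters.
`findall` yields the raw match text (2 of them) because the pattern has no groups.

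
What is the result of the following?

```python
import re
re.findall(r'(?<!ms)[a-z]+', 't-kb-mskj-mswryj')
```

A negative assertion filters positions out without eating any characters.
Walking the string: at [0:1] → 't'; at [2:4] → 'kb'; at [5:9] → 'mskj'; at [10:16] → 'mswryj'.
No capturing groups, so `findall` returns the 4 full match strings.

['t', 'kb', 'mskj', 'mswryj']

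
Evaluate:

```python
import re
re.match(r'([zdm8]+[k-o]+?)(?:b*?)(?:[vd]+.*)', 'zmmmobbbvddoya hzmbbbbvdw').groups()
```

('zmmmo',)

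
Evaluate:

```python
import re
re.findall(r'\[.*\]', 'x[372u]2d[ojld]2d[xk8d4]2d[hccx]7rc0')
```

With no groups in the pattern, `findall` gives back each whole match — 1 here.

['[372u]2d[ojld]2d[xk8d4]2d[hccx]']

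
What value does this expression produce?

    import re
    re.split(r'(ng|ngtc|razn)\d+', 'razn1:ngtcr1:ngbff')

['', 'razn', ':ngtcr1:ngbff']

Matches to split on: at [0:5] → 'razn1'.
Because the pattern has a capturing group, `split` also inserts each captured text between the pieces.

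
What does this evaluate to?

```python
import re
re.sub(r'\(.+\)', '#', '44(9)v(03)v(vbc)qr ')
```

Matches: at [2:16] → '(9)v(03)v(vbc)'.
`sub` substitutes '#' at each match site.

'44#qr '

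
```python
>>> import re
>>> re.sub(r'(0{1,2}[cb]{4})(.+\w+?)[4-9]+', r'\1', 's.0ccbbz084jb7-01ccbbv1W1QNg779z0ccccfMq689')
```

The pattern matches 1 to 2 of the literal '0', then exactly 4 of one of [cb] (captured); then one or more of any character, then one or more of a word character (lazy) (captured); then one or more of a character in [4-9].
Matches: at [2:43] → '0ccbbz084jb7-01ccbbv1W1QNg779z0ccccfMq689'.
Each match is replaced using the text its own group 1 captured.

's.0ccbb'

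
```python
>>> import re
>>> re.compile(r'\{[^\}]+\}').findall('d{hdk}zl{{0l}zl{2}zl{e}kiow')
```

['{hdk}', '{{0l}', '{2}', '{e}']

Scanning left to right: at [1:6] → '{hdk}'; at [8:13] → '{{0l}'; at [15:18] → '{2}'; at [20:23] → '{e}'.
Since nothing is captured, `findall` lists the 4 matched substrings directly.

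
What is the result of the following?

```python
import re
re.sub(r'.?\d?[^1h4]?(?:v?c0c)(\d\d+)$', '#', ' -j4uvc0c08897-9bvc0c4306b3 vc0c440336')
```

The pattern matches optionally any character, then optionally a digit, then optionally any character except [1h4]; then optionally the literal 'v', then the literal 'c0c' (non-capturing group); then a digit, then one or more of a digit (captured); then anchored at the end.
Every occurrence is swapped for '#'.

' -j4uvc0c08897-9bvc0c4306#'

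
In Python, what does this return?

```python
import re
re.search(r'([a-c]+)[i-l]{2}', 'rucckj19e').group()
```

'cckj'

The match spans [2:6] → 'cckj'.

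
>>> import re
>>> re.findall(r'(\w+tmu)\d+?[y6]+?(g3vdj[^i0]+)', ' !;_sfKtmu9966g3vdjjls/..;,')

[('_sfKtmu', 'g3vdjjls/..;,')]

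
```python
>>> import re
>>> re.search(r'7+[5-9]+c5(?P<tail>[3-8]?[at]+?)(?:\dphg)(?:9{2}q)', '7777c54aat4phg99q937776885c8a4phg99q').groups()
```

The match spans [0:17] → '7777c54aat4phg99q'.
Captured: group 1 = '4aat'.

('4aat',)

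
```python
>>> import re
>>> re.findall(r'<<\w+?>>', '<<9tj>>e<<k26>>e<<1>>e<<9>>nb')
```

['<<9tj>>', '<<k26>>', '<<1>>', '<<9>>']

Scanning left to right: at [0:7] → '<<9tj>>'; at [8:15] → '<<k26>>'; at [16:21] → '<<1>>'; at [22:27] → '<<9>>'.
No capturing groups, so `findall` returns the 4 full match strings.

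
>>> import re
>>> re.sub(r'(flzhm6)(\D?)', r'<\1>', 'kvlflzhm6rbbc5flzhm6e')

'kvl<flzhm6>bbc5<flzhm6>'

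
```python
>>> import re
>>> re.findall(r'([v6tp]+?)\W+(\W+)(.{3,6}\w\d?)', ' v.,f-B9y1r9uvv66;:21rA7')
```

[('v', ',', 'f-B9y1r9'), ('vv66', ':', '21rA7')]

3 groups means each result is a tuple of 3 captured strings — 2 here.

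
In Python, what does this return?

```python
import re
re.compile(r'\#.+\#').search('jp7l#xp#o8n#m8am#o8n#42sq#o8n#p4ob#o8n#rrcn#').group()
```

'#xp#o8n#m8am#o8n#42sq#o8n#p4ob#o8n#rrcn#'

`search` walks the string left to right and returns the first match it finds.
The match spans [4:44] → '#xp#o8n#m8am#o8n#42sq#o8n#p4ob#o8n#rrcn#'.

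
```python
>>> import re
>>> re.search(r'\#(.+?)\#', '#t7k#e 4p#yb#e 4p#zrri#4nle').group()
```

'#t7k#'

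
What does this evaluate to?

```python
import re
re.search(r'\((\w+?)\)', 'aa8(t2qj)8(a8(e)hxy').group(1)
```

't2qj'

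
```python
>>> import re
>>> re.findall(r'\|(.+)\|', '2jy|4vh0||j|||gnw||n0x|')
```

['4vh0||j|||gnw||n0x']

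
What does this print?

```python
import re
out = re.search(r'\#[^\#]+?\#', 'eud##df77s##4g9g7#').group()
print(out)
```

#df77s#

The match spans [4:11] → '#df77s#'.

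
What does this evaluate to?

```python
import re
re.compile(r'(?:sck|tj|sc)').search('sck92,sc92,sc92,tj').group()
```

'sck'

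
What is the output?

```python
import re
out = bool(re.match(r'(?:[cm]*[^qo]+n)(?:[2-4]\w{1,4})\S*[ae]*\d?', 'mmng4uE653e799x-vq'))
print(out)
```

False

`re.match` only tries the pattern at the start of the string.
Here position 0 doesn't satisfy it, so the call returns None, and `bool(None)` is False.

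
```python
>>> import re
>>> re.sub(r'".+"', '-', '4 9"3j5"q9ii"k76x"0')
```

Matches: at [3:18] → '"3j5"q9ii"k76x"'.
`sub` substitutes '-' at each match site.

'4 9-0'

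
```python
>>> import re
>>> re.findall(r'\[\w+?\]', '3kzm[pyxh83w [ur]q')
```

['[ur]']

With no groups in the pattern, `findall` gives back each whole match — 1 here.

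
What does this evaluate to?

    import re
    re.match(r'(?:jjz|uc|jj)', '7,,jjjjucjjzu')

None

`re.match` only tries the pattern at the start of the string.
Here position 0 doesn't satisfy it, so the call returns None.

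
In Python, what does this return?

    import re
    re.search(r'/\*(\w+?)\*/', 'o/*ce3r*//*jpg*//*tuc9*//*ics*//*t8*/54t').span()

(1, 9)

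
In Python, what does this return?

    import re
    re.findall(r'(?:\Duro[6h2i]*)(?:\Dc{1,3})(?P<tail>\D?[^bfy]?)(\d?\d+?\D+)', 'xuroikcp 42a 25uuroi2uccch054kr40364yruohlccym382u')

[('p ', '42a '), ('h0', '54kr')]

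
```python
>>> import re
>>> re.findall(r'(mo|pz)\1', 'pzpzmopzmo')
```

['pz']

The backreference `\1` re-matches whatever the first group consumed, character for character.
`findall` collects group 1 from the one match (1 total).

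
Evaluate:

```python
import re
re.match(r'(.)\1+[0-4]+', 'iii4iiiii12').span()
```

(0, 4)

With `match`, the pattern is implicitly anchored at the beginning.
The match spans [0:4] → 'iii4'.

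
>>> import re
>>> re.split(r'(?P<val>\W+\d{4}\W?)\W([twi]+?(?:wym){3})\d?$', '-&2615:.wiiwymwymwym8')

The group in the pattern means `split` returns the separators' captures alongside the pieces.

['', '-&2615:', 'wiiwymwymwym', '']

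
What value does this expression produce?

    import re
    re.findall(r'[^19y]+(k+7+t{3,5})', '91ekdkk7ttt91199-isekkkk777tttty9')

['k7ttt', 'k777tttt']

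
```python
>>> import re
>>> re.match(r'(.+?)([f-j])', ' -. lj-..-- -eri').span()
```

(0, 6)

This matches one or more of any character (lazy) (captured); then a character in [f-j] (captured).
With the lazy modifier that quantifier settles for the fewest repetitions that let the rest of the pattern succeed (the atoms after it are unaffected and can still be greedy).
`re.match` only tries the pattern at the start of the string.
The match spans [0:6] → ' -. lj'.
Captured: group 1 = ' -. l', group 2 = 'j'.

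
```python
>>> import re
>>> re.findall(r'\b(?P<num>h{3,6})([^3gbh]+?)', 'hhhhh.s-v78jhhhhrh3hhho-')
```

[('hhhhh', '.')]

The `?` after the quantifier makes it lazy — it takes as little as possible before letting the rest of the pattern try.
Multiple groups make `findall` return tuples — one 2-tuple for the one match.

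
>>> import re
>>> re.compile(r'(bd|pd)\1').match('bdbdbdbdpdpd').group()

'bdbd'

`re.match` won't scan ahead — the pattern has to work from the very first character.
The match spans [0:4] → 'bdbd'.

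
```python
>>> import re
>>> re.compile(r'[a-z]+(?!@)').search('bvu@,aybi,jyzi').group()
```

'bv'

Because the assertion is negative and zero-width, positions next to the forbidden text are skipped.
`re.search` scans for the first position where the pattern succeeds.
The match spans [0:2] → 'bv'.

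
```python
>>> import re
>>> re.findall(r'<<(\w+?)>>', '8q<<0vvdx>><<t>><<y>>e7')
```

Because there's exactly one group, `findall` drops the full match and keeps group 1 from each hit.

['0vvdx', 't', 'y']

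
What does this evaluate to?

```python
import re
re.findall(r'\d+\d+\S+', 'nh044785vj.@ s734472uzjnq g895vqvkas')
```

The pattern matches one or more of a digit; then one or more of a digit, then one or more of a non-whitespace character.
`findall` yields the raw match text (3 of them) because the pattern has no groups.

['044785vj.@', '734472uzjnq', '895vqvkas']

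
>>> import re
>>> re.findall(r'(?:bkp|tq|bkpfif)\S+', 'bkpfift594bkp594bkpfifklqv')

No capturing groups, so `findall` returns the 1 full match string.

['bkpfift594bkp594bkpfifklqv']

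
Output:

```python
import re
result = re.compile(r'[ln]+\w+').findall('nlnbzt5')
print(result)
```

['nlnbzt5']

This matches one or more of one of [ln]; then one or more of a word character.
With no groups in the pattern, `findall` gives back each whole match — 1 here.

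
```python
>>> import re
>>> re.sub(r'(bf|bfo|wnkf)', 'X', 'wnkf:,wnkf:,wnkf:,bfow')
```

'X:,X:,X:,Xow'

The regex engine tests alternatives in the order written; an earlier branch that matches wins even if a later one would match more.
Matches: at [0:4] → 'wnkf'; at [6:10] → 'wnkf'; at [12:16] → 'wnkf'; at [18:20] → 'bf'.
`sub` substitutes 'X' at each match site.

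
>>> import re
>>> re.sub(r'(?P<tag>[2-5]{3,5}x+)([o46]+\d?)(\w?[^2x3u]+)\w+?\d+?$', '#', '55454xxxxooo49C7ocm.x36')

'#'

The pattern matches 3 to 5 of a character in [2-5], then one or more of a literal 'x' (captured as 'tag'); then one or more of one of [o46], then optionally a digit (captured); then optionally a word character, then one or more of any character except [2x3u] (captured); then one or more of a word character (lazy), then one or more of a digit (lazy); then anchored at the end.
Matches: at [0:23] → '55454xxxxooo49C7ocm.x36'.
`sub` substitutes '#' at each match site.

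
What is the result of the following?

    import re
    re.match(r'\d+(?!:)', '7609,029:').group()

`re.match` only tries the pattern at the start of the string.
The match spans [0:4] → '7609'.

'7609'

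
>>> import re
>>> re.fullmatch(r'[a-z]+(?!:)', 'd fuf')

`re.fullmatch` requires the pattern to consume the entire string.
Here there's no way to consume every character, so the call returns None.

None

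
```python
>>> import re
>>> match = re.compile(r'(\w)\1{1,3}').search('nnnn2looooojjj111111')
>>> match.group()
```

A backreference is literal: `\1` must see the identical characters the first group matched.
`re.search` scans for the first position where the pattern succeeds.
The match spans [0:4] → 'nnnn'.
Captured: group 1 = 'n'.

'nnnn'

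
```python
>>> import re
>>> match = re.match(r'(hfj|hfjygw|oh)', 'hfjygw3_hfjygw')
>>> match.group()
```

'hfj'

`match` is anchored at position 0; if the pattern doesn't fit there, it returns None.
The match spans [0:3] → 'hfj'.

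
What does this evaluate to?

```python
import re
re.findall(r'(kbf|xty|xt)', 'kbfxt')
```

Walking the string: at [0:3] match 'kbf', group 1 = 'kbf'; at [3:5] match 'xt', group 1 = 'xt'.
`findall` collects group 1 from each match (2 total).

['kbf', 'xt']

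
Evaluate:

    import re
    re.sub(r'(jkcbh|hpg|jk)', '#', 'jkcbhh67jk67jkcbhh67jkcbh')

'#h67#67#h67#'

Alternation tries branches left to right and keeps the first one that lets the overall match succeed at that position.
Matches: at [0:5] → 'jkcbh'; at [8:10] → 'jk'; at [12:17] → 'jkcbh'; at [20:25] → 'jkcbh'.
`sub` substitutes '#' at each match site.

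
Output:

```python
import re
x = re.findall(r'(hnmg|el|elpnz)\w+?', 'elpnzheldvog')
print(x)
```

['el', 'el']

Alternation isn't longest-match — the leftmost alternative that fits at this position is chosen.
Walking the string: at [0:3] match 'elp', group 1 = 'el'; at [6:9] match 'eld', group 1 = 'el'.
With a single group, `findall` returns only what that group captured — 2 items.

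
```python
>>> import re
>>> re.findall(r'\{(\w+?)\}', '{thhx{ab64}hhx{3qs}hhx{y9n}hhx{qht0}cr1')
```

Matches: at [5:11] match '{ab64}', group 1 = 'ab64'; at [14:19] match '{3qs}', group 1 = '3qs'; at [22:27] match '{y9n}', group 1 = 'y9n'; at [30:36] match '{qht0}', group 1 = 'qht0'.
`findall` collects group 1 from each match (4 total).

['ab64', '3qs', 'y9n', 'qht0']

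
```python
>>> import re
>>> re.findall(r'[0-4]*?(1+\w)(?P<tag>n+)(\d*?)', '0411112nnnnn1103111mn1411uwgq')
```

This matches zero or more of a character in [0-4] (lazy); then one or more of a literal '1', then a word character (captured); then one or more of a literal 'n' (captured as 'tag'); then zero or more of a digit (lazy) (captured).
A non-greedy quantifier consumes as few characters as it can — just enough that the remainder of the pattern still matches from where it stops; whatever follows it matches normally.
Matches: at [0:12] match '0411112nnnnn', groups = ('11112', 'nnnnn', ''); at [12:21] match '1103111mn', groups = ('111m', 'n', '').
3 groups means each result is a tuple of 3 captured strings — 2 here.

[('11112', 'nnnnn', ''), ('111m', 'n', '')]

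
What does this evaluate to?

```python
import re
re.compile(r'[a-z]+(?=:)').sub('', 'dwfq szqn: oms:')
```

The positive lookaround only admits positions where the adjacent text matches; those characters stay outside the span.
Matches: at [5:9] → 'szqn'; at [11:14] → 'oms'.
`sub` substitutes '' at each match site.

'dwfq : :'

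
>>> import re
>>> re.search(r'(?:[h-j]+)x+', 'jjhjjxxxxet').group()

This matches one or more of a character in [h-j] (non-capturing group); then one or more of a literal 'x'.
`search` walks the string left to right and returns the first match it finds.
The match spans [0:9] → 'jjhjjxxxx'.

'jjhjjxxxx'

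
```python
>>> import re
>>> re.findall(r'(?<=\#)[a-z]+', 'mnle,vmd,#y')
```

Lookahead/lookbehind check context without consuming it, so the matched span excludes the asserted characters.
Since nothing is captured, `findall` lists the 1 matched substring directly.

['y']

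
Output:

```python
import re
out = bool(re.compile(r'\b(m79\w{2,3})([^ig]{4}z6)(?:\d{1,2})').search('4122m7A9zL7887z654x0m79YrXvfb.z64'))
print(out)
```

False

This matches a word boundary (`\b`, zero-width); then the literal 'm79', then 2 to 3 of a word character (captured); then exactly 4 of any character except [ig], then the literal 'z6' (captured); then 1 to 2 of a digit (non-capturing group).
Here nothing in the string fits, so the call returns None, and `bool(None)` is False.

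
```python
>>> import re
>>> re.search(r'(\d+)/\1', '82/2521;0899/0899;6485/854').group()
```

'2/2'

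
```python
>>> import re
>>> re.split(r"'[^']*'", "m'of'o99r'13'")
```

['m', 'o99r', '']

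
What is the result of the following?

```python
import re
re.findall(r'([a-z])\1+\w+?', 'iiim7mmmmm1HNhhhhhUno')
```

['i', 'm', 'h']

`\1` is not a pattern — it's the concrete string captured by group 1, re-applied verbatim.
Scanning left to right: at [0:4] match 'iiim', group 1 = 'i'; at [5:11] match 'mmmmm1', group 1 = 'm'; at [13:19] match 'hhhhhU', group 1 = 'h'.
Because there's exactly one group, `findall` drops the full match and keeps group 1 from each hit.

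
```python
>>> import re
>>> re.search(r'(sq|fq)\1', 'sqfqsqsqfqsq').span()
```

A backreference is literal: `\1` must see the identical characters the first group matched.
The match spans [4:8] → 'sqsq'.

(4, 8)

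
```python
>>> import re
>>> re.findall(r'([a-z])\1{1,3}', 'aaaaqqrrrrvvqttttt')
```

`\1` is not a pattern — it's the concrete string captured by group 1, re-applied verbatim.
Scanning left to right: at [0:4] match 'aaaa', group 1 = 'a'; at [4:6] match 'qq', group 1 = 'q'; at [6:10] match 'rrrr', group 1 = 'r'; at [10:12] match 'vv', group 1 = 'v'; at [13:17] match 'tttt', group 1 = 't'.
`findall` collects group 1 from each match (5 total).

['a', 'q', 'r', 'v', 't']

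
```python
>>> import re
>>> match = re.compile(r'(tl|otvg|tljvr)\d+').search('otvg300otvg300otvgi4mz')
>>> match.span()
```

(0, 7)

The match spans [0:7] → 'otvg300'.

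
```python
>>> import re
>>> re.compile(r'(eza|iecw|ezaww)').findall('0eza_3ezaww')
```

['eza', 'eza']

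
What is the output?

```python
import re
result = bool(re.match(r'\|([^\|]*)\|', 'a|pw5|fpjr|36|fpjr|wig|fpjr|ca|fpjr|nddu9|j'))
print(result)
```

With `match`, the pattern is implicitly anchored at the beginning.
Here the pattern fails at index 0, so the call returns None, and `bool(None)` is False.

False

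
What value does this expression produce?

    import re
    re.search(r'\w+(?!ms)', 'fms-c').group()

The negative lookahead/lookbehind blocks any match where the forbidden context is present.
`search` walks the string left to right and returns the first match it finds.
The match spans [0:3] → 'fms'.

'fms'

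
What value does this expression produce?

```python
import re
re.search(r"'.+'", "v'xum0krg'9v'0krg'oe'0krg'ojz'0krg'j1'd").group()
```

"'xum0krg'9v'0krg'oe'0krg'ojz'0krg'j1'"

`search` walks the string left to right and returns the first match it finds.
The match spans [1:38] → "'xum0krg'9v'0krg'oe'0krg'ojz'0krg'j1'".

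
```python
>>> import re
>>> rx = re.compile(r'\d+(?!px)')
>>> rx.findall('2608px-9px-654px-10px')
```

['260', '65', '1']

The negative lookaround is zero-width — it rules out positions where the adjacent text would match, without consuming anything.
`findall` yields the raw match text (3 of them) because the pattern has no groups.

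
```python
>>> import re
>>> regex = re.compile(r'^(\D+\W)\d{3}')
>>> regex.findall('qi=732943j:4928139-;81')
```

Because there's exactly one group, `findall` drops the full match and keeps group 1 from the one hit.

['qi=']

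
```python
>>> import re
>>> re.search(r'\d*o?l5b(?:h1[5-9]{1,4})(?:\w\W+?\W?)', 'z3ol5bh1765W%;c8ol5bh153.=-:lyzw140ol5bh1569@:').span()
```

(1, 14)

The pattern matches zero or more of a digit, then optionally the literal 'o', then the literal 'l5b'; then the literal 'h1', then 1 to 4 of a character in [5-9] (non-capturing group); then a word character, then one or more of a non-word character (lazy), then optionally a non-word character (non-capturing group).
Unlike `match`, `search` isn't anchored — it looks for the pattern anywhere in the string.
The match spans [1:14] → '3ol5bh1765W%;'.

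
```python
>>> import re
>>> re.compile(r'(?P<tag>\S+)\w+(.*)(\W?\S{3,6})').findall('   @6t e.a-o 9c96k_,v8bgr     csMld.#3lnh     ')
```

Pattern: one or more of a non-whitespace character (captured as 'tag'); then one or more of a word character; then zero or more of any character (captured); then optionally a non-word character, then 3 to 6 of a non-whitespace character (captured).
Scanning left to right: at [3:41] match '@6t e.a-o 9c96k_,v8bgr     csMld.#3lnh', groups = ('@6', ' e.a-o 9c96k_,v8bgr     csMld.#3', 'lnh').
With 3 capturing groups, `findall` returns a 3-tuple per match.

[('@6', ' e.a-o 9c96k_,v8bgr     csMld.#3', 'lnh')]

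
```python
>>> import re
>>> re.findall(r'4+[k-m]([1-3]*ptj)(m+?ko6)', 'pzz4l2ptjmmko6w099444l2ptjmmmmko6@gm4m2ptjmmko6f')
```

This matches one or more of a literal '4', then a character in [k-m]; then zero or more of a character in [1-3], then the literal 'ptj' (captured); then one or more of a literal 'm' (lazy), then the literal 'ko6' (captured).
2 groups means each result is a tuple of 2 captured strings — 3 here.

[('2ptj', 'mmko6'), ('2ptj', 'mmmmko6'), ('2ptj', 'mmko6')]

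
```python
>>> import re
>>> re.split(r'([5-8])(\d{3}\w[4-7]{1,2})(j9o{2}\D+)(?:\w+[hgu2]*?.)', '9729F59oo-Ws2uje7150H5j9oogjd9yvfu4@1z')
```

['9729F59oo-Ws2uje', '7', '150H5', 'j9oogjd', '1z']

Pattern: a character in [5-8] (captured); then exactly 3 of a digit, then a word character, then 1 to 2 of a character in [4-7] (captured); then the literal 'j9', then exactly 2 of the literal 'o', then one or more of a non-digit (captured); then one or more of a word character, then zero or more of one of [hgu2] (lazy), then any character (non-capturing group).
Matches to split on: at [16:36] → '7150H5j9oogjd9yvfu4@'.
The group in the pattern means `split` returns the separators' captures alongside the pieces.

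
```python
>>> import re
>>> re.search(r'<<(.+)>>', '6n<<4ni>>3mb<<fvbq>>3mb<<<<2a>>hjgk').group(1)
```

'4ni>>3mb<<fvbq>>3mb<<<<2a'

The match spans [2:31] → '<<4ni>>3mb<<fvbq>>3mb<<<<2a>>'.
Captured: group 1 = '4ni>>3mb<<fvbq>>3mb<<<<2a'.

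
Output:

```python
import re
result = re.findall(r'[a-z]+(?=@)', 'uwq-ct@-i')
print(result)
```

The `(?=…)`/`(?<=…)` assertion just peeks at neighbouring text; it doesn't advance the match position.
Scanning left to right: at [4:6] → 'ct'.
With no groups in the pattern, `findall` gives back each whole match — 1 here.

['ct']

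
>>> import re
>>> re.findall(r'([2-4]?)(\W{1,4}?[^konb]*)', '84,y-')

[('4', ',y-')]

Pattern: optionally a character in [2-4] (captured); then 1 to 4 of a non-word character (lazy), then zero or more of any character except [konb] (captured).
With 2 capturing groups, `findall` returns a 2-tuple per match.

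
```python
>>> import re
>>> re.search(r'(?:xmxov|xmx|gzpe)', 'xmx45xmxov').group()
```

'xmx'

`re.search` scans for the first position where the pattern succeeds.
The match spans [0:3] → 'xmx'.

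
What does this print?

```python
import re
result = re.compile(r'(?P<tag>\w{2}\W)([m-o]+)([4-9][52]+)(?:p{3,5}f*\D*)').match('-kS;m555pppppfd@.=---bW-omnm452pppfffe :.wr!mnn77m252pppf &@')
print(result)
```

None

`match` is anchored at position 0; if the pattern doesn't fit there, it returns None.
Here the pattern fails at index 0, so the call returns None.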